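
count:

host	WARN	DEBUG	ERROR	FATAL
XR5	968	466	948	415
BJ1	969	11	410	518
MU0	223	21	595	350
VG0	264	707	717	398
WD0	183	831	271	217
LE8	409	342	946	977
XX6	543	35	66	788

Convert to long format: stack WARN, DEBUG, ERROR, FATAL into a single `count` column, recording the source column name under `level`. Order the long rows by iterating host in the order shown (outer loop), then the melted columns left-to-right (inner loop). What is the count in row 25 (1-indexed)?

543

28 rows total (7 × 4). Row 25: index ⌊(25-1)/4⌋ = 6 into host → XX6; (25-1) mod 4 = 0 into the melted columns → WARN.
So row 25 is (XX6, WARN, 543); count = 543.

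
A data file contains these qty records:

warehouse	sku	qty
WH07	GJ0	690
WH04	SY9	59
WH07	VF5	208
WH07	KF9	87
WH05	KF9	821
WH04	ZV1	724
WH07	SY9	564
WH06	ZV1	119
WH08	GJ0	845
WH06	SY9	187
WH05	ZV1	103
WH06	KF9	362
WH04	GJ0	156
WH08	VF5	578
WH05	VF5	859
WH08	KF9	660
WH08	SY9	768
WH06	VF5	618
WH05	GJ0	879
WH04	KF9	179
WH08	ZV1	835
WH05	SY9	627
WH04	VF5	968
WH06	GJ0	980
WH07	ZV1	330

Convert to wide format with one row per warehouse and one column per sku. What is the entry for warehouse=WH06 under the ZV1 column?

119

Wide layout: rows indexed by warehouse, columns are the 5 distinct sku values (GJ0, SY9, VF5, KF9, ZV1).
Cell (warehouse=WH06, sku=ZV1) draws from the long row where warehouse=WH06 and sku=ZV1, which has qty=119.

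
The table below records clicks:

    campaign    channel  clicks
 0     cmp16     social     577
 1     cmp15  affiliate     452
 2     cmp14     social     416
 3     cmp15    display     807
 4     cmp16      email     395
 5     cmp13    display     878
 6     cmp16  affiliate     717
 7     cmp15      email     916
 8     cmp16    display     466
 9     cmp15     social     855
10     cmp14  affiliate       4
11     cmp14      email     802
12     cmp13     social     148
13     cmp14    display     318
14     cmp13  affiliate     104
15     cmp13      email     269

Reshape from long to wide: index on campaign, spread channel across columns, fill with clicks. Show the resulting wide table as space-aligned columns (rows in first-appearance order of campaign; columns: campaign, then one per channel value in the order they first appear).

Columns: campaign plus the 4 distinct channel values (social, affiliate, display, email).
For example, row cmp16 column social takes clicks=577 from the long row (cmp16, social).

campaign  social  affiliate  display  email
cmp16     577     717        466      395  
cmp15     855     452        807      916  
cmp14     416     4          318      802  
cmp13     148     104        878      269  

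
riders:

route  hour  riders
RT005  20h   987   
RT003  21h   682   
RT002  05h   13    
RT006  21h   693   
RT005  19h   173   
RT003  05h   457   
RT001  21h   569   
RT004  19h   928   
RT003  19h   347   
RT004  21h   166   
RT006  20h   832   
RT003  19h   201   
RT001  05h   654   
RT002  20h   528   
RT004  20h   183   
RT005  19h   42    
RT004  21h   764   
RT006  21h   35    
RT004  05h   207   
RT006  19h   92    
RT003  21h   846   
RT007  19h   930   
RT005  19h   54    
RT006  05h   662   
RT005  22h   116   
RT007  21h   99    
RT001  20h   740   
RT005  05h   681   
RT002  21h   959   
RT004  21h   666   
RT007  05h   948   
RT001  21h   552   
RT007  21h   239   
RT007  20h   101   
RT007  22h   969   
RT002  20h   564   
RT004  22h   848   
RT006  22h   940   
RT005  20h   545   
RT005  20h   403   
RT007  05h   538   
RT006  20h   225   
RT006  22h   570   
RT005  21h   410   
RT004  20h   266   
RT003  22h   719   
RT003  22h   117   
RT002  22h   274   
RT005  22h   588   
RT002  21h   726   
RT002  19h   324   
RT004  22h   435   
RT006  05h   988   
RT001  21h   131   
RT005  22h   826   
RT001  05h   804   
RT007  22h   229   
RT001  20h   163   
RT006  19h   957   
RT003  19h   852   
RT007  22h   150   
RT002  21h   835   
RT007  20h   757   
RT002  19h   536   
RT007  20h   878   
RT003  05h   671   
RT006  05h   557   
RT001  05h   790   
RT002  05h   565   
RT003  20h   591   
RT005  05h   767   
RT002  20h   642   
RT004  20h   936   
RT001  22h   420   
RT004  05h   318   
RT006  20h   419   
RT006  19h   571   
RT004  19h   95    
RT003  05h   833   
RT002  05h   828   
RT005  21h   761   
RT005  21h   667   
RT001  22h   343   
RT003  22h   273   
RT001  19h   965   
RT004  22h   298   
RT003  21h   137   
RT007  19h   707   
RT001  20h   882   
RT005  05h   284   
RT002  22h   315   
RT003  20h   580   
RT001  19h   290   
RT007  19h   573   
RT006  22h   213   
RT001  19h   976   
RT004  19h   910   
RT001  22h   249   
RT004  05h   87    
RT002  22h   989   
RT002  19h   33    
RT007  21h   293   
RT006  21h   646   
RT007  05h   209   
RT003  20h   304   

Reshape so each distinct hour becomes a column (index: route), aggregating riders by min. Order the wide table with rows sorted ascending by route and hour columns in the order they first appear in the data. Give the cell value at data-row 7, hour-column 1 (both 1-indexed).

101

With rows sorted ascending by route, row 7 is route=RT007. hour columns in first-appearance order: 20h, 21h, 05h, 19h, 22h; column 1 is 20h.
Long rows with route=RT007, hour=20h: min(101, 757, 878) = 101.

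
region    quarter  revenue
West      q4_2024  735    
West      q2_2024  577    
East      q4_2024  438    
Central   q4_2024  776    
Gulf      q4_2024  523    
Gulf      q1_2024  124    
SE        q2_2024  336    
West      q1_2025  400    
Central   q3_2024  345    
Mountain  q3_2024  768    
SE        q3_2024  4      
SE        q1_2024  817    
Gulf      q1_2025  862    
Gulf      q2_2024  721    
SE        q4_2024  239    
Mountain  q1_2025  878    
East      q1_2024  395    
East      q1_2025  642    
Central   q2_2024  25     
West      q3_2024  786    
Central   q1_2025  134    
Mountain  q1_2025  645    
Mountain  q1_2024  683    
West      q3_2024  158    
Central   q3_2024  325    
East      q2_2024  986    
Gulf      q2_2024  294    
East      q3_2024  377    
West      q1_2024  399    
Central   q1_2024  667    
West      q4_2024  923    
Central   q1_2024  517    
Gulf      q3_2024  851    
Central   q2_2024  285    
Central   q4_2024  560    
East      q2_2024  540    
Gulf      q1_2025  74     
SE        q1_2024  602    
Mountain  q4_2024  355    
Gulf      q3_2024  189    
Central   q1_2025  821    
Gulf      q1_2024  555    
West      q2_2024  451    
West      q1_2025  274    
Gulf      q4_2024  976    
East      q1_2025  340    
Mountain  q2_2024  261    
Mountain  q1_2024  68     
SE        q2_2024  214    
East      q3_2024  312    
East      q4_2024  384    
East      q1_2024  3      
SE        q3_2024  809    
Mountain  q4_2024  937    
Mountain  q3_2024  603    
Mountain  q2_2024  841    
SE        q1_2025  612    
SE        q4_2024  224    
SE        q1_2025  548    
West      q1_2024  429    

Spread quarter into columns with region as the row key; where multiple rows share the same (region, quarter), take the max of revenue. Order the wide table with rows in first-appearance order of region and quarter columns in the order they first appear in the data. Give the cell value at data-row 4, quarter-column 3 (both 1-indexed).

555

With rows in first-appearance order of region, row 4 is region=Gulf. quarter columns in first-appearance order: q4_2024, q2_2024, q1_2024, q1_2025, q3_2024; column 3 is q1_2024.
Long rows with region=Gulf, quarter=q1_2024: max(124, 555) = 555.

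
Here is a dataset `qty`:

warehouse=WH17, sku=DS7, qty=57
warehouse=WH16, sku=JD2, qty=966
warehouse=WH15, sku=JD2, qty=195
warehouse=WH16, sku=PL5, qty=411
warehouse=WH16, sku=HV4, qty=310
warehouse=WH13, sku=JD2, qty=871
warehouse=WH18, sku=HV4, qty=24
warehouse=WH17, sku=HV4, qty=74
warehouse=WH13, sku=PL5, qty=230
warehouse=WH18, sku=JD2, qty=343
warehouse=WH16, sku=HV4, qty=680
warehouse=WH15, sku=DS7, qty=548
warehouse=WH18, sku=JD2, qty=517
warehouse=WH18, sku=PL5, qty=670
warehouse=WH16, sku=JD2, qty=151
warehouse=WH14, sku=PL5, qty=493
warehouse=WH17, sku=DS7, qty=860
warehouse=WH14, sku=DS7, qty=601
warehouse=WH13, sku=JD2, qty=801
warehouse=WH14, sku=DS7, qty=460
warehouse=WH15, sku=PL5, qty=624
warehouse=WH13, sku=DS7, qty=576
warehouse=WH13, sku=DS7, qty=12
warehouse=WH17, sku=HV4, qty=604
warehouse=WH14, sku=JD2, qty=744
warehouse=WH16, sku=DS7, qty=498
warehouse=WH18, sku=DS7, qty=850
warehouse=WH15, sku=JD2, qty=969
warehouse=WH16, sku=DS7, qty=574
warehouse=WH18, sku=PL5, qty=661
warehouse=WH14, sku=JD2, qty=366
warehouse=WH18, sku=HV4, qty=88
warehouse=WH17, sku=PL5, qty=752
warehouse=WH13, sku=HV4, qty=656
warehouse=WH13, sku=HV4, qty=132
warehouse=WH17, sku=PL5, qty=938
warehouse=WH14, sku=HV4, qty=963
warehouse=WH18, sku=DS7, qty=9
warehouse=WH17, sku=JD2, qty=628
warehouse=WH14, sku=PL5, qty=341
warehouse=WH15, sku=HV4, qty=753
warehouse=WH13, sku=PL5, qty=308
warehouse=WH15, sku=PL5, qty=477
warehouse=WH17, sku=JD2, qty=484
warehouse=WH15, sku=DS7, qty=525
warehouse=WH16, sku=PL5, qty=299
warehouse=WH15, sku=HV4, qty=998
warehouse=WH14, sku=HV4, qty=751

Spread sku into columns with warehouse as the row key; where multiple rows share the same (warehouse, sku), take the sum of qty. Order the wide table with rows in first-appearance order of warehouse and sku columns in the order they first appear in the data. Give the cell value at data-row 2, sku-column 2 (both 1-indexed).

1117

With rows in first-appearance order of warehouse, row 2 is warehouse=WH16. sku columns in first-appearance order: DS7, JD2, PL5, HV4; column 2 is JD2.
Long rows with warehouse=WH16, sku=JD2: 966 + 151 = 1117.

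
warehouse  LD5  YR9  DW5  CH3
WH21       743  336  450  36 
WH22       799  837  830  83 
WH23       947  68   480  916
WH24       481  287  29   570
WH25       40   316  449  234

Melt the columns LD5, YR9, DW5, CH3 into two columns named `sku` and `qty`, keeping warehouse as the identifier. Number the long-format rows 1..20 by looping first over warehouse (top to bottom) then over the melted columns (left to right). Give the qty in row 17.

40

20 rows total (5 × 4). Row 17: index ⌊(17-1)/4⌋ = 4 into warehouse → WH25; (17-1) mod 4 = 0 into the melted columns → LD5.
So row 17 is (WH25, LD5, 40); qty = 40.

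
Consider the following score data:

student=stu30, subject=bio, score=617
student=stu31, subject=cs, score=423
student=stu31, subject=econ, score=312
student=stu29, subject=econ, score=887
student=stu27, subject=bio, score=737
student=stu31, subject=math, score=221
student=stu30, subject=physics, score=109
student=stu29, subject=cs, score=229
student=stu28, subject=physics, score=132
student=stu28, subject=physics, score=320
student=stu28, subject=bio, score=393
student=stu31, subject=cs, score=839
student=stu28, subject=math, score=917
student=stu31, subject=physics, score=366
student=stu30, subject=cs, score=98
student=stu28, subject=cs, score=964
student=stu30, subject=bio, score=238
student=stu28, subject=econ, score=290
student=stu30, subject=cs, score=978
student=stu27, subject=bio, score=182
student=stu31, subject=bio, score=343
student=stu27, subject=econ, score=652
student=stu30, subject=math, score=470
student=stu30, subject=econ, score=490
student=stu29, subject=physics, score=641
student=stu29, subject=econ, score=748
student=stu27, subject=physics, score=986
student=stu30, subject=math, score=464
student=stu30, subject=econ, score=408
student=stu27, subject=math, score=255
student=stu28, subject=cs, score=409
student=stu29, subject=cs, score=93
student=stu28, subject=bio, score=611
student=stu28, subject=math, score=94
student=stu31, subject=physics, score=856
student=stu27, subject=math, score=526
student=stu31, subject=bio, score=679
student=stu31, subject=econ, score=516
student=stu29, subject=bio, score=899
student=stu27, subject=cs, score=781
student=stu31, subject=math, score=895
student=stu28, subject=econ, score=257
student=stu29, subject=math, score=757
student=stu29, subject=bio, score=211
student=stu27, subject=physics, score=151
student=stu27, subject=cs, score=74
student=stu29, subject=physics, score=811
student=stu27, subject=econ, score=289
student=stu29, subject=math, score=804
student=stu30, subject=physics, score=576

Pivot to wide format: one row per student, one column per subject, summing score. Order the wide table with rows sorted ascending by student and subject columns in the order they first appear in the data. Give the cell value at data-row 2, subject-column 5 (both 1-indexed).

452

With rows sorted ascending by student, row 2 is student=stu28. subject columns in first-appearance order: bio, cs, econ, math, physics; column 5 is physics.
Long rows with student=stu28, subject=physics: 132 + 320 = 452.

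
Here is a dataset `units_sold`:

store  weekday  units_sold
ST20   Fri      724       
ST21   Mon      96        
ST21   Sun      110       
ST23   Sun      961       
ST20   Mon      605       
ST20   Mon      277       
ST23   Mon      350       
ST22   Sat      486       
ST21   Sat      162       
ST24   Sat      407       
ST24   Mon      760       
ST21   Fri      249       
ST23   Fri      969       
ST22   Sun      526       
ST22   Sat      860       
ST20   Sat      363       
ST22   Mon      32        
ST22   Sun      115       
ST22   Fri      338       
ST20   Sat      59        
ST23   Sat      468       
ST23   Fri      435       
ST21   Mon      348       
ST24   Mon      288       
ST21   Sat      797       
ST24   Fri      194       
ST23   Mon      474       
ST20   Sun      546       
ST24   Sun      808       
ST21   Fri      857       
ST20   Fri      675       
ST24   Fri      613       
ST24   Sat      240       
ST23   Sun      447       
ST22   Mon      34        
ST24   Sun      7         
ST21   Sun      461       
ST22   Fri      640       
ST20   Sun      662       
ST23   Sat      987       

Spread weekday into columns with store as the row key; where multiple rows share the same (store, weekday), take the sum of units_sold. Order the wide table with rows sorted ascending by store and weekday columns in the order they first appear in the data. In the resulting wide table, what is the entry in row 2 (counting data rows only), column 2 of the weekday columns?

With rows sorted ascending by store, row 2 is store=ST21. weekday columns in first-appearance order: Fri, Mon, Sun, Sat; column 2 is Mon.
Long rows with store=ST21, weekday=Mon: 96 + 348 = 444.

444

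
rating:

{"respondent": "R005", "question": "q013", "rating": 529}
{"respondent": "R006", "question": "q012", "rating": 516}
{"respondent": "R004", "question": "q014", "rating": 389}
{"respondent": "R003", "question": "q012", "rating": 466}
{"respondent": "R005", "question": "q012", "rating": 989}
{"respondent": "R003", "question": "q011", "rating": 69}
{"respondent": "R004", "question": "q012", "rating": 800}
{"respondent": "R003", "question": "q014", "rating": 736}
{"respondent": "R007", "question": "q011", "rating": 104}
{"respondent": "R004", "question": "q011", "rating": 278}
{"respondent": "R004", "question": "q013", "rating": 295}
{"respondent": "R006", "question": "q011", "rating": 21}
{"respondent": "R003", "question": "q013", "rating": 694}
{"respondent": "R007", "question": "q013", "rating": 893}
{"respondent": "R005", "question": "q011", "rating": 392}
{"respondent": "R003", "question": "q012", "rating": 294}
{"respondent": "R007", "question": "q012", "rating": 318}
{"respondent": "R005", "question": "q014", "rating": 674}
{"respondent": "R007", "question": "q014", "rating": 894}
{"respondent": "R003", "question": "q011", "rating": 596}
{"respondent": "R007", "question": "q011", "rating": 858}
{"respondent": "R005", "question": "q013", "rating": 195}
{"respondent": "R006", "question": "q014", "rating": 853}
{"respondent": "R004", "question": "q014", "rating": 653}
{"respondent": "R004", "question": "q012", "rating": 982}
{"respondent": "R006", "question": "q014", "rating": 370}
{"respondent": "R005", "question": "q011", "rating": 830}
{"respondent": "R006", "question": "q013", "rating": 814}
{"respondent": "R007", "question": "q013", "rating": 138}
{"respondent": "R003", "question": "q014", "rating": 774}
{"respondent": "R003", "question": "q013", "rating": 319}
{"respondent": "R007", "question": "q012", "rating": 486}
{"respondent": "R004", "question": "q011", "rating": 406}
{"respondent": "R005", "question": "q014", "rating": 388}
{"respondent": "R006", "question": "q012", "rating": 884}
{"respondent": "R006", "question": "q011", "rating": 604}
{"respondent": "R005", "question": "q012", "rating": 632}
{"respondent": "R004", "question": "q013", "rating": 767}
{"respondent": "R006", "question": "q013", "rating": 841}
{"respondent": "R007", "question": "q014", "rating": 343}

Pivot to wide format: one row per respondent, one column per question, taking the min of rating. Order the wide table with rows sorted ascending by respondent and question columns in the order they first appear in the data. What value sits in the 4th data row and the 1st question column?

With rows sorted ascending by respondent, row 4 is respondent=R006. question columns in first-appearance order: q013, q012, q014, q011; column 1 is q013.
Long rows with respondent=R006, question=q013: min(814, 841) = 814.

814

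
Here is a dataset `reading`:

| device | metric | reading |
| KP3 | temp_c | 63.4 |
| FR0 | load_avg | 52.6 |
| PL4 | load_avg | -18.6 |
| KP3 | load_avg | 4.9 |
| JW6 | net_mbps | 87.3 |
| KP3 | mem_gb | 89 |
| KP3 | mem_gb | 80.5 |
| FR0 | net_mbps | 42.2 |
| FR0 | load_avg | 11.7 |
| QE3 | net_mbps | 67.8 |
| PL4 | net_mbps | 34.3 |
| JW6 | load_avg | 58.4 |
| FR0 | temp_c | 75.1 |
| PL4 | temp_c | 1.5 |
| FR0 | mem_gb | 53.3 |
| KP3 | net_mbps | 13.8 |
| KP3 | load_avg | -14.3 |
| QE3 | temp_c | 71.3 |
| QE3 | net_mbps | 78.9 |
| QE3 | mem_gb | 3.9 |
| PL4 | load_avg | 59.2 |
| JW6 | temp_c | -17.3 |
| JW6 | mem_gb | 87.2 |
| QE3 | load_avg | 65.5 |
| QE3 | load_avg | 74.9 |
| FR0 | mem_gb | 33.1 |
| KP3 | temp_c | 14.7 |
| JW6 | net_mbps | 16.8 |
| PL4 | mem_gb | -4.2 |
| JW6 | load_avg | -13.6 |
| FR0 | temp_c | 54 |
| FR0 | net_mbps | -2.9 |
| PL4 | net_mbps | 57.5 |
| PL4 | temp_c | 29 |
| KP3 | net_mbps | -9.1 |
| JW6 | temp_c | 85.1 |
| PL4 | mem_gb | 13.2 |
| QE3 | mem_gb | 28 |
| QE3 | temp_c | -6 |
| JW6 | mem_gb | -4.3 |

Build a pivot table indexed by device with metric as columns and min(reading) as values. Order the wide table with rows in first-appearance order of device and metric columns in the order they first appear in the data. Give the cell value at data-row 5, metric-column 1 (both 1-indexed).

-6

With rows in first-appearance order of device, row 5 is device=QE3. metric columns in first-appearance order: temp_c, load_avg, net_mbps, mem_gb; column 1 is temp_c.
Long rows with device=QE3, metric=temp_c: min(71.3, -6) = -6.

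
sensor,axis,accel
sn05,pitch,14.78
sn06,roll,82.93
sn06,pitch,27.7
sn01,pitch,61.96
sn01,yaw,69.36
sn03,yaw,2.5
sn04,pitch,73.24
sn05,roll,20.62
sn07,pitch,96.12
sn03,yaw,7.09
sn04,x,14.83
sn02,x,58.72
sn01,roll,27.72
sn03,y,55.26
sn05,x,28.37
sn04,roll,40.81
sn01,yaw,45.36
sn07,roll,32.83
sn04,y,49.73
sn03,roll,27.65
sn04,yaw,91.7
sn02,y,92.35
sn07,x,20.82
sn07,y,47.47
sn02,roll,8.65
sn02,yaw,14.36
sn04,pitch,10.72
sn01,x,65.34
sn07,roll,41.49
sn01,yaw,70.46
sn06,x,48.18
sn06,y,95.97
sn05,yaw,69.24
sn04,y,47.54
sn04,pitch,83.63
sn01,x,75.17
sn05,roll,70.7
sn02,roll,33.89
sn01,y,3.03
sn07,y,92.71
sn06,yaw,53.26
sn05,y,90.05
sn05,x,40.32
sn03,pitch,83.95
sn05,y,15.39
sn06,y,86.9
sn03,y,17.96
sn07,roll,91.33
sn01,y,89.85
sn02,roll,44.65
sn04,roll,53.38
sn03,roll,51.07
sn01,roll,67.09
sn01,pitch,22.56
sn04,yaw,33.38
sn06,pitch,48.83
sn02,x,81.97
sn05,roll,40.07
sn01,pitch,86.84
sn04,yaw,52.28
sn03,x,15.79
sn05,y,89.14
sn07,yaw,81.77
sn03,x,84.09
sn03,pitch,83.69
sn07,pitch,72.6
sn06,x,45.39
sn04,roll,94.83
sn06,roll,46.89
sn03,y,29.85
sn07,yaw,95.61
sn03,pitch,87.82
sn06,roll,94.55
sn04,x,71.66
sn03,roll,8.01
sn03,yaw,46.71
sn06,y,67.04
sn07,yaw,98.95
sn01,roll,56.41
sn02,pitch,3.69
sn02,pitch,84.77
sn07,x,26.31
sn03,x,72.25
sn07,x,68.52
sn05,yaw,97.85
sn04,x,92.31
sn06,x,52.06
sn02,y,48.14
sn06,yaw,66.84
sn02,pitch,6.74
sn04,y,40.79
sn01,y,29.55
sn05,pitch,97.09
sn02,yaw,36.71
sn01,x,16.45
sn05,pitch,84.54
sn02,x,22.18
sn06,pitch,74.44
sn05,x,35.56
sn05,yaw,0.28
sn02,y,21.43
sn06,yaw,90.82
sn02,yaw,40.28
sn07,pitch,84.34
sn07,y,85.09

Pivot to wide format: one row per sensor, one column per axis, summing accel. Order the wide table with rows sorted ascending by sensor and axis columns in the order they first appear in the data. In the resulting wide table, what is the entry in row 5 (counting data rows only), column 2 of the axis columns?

With rows sorted ascending by sensor, row 5 is sensor=sn05. axis columns in first-appearance order: pitch, roll, yaw, x, y; column 2 is roll.
Long rows with sensor=sn05, axis=roll: 20.62 + 70.7 + 40.07 = 131.39.

131.39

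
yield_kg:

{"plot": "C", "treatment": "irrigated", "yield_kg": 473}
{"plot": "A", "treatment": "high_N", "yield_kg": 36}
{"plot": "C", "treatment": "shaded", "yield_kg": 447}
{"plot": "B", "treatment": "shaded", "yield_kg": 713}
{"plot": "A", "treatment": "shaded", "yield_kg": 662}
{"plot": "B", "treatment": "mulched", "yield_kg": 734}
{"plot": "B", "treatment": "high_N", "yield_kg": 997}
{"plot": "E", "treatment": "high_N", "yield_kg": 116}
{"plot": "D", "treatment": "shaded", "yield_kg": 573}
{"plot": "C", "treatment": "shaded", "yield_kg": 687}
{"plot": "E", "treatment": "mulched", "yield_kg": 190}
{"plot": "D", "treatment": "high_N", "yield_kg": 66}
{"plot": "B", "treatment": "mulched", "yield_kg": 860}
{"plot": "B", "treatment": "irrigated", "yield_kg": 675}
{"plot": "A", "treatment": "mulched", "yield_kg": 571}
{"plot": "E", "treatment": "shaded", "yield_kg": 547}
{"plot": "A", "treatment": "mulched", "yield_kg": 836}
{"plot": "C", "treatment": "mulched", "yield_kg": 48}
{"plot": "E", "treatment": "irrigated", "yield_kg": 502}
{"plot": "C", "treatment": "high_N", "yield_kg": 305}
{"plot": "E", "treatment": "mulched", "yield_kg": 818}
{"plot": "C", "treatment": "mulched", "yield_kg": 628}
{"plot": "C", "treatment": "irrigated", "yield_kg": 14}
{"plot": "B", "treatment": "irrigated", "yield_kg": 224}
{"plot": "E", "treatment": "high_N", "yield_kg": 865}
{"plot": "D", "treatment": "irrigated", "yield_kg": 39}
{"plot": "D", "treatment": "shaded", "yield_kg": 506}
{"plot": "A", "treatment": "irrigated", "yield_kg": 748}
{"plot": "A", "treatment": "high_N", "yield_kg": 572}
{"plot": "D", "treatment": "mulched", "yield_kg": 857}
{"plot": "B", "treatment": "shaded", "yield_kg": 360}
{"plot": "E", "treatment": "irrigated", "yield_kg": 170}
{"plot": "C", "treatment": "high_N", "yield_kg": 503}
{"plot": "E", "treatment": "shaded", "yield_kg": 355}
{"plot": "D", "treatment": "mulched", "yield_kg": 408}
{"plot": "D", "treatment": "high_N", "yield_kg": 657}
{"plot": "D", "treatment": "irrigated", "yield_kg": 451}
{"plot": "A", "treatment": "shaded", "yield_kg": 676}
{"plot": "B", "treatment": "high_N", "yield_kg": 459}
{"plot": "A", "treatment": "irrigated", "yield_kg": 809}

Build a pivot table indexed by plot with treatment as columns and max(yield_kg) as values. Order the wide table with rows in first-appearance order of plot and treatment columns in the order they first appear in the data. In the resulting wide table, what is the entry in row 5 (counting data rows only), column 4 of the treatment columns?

With rows in first-appearance order of plot, row 5 is plot=D. treatment columns in first-appearance order: irrigated, high_N, shaded, mulched; column 4 is mulched.
Long rows with plot=D, treatment=mulched: max(857, 408) = 857.

857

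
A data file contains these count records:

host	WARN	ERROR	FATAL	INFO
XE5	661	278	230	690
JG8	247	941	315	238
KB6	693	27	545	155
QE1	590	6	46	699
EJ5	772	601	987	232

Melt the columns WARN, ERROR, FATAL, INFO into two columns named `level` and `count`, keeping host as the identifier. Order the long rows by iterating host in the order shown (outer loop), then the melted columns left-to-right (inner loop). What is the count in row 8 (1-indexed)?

238

20 rows total (5 × 4). Row 8: index ⌊(8-1)/4⌋ = 1 into host → JG8; (8-1) mod 4 = 3 into the melted columns → INFO.
So row 8 is (JG8, INFO, 238); count = 238.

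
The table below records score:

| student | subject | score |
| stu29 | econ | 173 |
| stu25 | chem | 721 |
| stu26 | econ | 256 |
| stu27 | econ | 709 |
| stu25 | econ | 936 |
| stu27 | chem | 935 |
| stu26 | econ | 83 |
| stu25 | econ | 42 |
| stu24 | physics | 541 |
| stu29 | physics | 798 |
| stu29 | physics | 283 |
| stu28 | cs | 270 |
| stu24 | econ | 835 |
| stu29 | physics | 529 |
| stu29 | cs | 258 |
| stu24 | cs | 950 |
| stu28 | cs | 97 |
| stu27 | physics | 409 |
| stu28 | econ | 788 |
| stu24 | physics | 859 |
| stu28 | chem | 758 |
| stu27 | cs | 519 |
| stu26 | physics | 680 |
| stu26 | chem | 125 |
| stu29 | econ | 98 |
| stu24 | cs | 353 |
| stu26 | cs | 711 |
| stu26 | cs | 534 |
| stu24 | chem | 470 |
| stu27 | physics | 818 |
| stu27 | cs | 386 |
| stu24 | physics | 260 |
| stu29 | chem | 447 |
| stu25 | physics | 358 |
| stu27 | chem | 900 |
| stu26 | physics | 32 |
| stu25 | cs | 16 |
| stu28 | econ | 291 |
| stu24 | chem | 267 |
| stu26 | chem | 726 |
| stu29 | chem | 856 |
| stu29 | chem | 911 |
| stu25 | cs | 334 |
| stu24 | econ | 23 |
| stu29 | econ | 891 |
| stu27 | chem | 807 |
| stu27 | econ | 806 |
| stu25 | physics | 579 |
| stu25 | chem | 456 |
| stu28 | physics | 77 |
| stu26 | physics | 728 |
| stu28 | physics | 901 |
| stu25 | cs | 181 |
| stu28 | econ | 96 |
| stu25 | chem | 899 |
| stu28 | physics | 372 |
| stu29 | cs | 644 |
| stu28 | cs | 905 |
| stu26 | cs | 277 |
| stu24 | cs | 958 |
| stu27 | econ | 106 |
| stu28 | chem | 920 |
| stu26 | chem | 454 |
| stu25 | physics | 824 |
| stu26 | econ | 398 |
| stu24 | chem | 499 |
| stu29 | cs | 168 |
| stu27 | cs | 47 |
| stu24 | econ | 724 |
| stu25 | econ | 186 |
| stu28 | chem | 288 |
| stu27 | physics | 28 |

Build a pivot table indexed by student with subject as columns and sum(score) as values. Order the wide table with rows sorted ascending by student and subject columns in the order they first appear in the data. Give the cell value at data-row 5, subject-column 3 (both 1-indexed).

With rows sorted ascending by student, row 5 is student=stu28. subject columns in first-appearance order: econ, chem, physics, cs; column 3 is physics.
Long rows with student=stu28, subject=physics: 77 + 901 + 372 = 1350.

1350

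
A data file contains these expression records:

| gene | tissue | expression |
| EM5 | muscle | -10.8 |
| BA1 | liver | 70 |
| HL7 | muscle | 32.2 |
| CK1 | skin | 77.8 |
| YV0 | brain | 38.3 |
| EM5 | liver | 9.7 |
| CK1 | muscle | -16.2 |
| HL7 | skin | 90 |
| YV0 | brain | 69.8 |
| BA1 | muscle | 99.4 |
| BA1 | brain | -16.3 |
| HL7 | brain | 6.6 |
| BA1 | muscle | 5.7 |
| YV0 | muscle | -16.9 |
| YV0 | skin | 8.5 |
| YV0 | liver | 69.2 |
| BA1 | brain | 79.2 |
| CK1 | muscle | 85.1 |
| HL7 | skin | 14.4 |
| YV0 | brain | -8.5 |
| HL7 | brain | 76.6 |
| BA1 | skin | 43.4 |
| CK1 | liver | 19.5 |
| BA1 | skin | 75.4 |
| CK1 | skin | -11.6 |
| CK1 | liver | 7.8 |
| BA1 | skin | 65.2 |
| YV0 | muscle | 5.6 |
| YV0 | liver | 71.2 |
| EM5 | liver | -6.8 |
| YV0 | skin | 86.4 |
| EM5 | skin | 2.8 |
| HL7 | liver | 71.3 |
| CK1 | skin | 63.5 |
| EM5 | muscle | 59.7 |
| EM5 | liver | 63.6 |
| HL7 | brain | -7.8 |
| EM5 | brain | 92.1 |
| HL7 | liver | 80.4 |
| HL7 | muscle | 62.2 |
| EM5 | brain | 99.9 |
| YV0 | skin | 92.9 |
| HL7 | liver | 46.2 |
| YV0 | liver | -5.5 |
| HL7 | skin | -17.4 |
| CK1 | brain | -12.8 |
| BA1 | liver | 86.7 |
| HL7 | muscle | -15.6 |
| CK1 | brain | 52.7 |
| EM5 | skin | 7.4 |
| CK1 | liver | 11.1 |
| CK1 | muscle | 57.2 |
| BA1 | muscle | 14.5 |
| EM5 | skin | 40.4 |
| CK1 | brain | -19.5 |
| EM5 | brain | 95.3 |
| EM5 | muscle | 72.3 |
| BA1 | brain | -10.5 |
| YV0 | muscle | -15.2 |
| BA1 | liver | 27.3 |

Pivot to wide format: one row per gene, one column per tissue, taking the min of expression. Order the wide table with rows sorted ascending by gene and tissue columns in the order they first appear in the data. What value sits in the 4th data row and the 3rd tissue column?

With rows sorted ascending by gene, row 4 is gene=HL7. tissue columns in first-appearance order: muscle, liver, skin, brain; column 3 is skin.
Long rows with gene=HL7, tissue=skin: min(90, 14.4, -17.4) = -17.4.

-17.4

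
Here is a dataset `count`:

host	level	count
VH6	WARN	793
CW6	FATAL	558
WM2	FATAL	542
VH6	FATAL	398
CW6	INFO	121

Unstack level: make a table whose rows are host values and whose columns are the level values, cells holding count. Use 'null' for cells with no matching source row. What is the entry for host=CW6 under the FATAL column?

558

The long row with host=CW6, level=FATAL has count=558.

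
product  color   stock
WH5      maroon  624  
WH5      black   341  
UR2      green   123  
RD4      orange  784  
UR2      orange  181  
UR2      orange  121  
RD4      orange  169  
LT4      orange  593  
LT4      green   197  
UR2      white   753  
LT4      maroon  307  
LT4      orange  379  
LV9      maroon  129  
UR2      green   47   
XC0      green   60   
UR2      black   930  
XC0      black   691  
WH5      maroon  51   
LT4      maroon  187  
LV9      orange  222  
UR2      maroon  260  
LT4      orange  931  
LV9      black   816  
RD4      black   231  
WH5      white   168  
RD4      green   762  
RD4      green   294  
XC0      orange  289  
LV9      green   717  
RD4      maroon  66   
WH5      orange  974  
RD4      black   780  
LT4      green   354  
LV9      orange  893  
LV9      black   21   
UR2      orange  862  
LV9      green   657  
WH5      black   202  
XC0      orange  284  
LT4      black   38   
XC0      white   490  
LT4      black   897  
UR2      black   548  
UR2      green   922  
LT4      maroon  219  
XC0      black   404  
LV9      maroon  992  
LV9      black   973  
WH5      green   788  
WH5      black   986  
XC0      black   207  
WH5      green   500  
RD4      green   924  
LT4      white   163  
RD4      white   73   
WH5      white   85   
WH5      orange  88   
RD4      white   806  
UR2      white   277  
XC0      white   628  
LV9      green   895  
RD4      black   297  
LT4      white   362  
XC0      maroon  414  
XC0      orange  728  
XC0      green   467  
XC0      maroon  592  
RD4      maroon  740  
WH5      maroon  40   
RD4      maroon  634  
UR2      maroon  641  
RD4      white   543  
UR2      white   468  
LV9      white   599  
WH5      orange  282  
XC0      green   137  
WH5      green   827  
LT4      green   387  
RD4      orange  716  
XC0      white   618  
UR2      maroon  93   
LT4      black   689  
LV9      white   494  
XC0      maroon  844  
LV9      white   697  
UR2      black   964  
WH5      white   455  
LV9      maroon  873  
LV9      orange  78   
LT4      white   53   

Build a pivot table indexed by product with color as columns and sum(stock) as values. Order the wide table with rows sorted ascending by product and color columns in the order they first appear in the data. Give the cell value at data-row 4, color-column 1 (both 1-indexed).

With rows sorted ascending by product, row 4 is product=UR2. color columns in first-appearance order: maroon, black, green, orange, white; column 1 is maroon.
Long rows with product=UR2, color=maroon: 260 + 641 + 93 = 994.

994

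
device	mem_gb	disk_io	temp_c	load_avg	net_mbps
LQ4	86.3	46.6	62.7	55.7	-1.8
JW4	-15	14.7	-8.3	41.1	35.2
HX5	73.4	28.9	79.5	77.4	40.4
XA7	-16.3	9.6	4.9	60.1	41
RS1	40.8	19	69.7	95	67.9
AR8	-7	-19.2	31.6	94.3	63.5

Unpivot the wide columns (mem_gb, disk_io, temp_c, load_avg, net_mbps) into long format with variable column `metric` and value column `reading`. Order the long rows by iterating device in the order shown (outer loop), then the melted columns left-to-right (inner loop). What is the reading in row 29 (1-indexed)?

30 rows total (6 × 5). Row 29: index ⌊(29-1)/5⌋ = 5 into device → AR8; (29-1) mod 5 = 3 into the melted columns → load_avg.
So row 29 is (AR8, load_avg, 94.3); reading = 94.3.

94.3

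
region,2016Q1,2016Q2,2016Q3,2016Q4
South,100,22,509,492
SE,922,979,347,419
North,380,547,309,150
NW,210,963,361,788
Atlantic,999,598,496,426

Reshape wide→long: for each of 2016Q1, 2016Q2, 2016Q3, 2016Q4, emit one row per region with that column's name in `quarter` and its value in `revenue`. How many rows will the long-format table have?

20

5 region values × 4 melted columns = 20 rows.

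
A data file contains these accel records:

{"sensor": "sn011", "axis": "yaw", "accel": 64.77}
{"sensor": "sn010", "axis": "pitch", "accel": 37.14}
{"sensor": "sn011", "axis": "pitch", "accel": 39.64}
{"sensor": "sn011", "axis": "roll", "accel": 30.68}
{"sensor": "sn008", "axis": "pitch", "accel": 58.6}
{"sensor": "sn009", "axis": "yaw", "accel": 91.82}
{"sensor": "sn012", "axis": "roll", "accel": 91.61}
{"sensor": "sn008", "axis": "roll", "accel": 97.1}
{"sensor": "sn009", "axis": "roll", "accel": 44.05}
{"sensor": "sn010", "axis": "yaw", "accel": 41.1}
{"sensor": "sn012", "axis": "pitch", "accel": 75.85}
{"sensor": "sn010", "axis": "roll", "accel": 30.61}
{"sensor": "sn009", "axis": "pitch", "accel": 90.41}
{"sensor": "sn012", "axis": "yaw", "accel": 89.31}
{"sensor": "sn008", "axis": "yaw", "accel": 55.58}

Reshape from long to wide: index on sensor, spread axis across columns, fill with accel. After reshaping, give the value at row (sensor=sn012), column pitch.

75.85

Wide layout: rows indexed by sensor, columns are the 3 distinct axis values (yaw, pitch, roll).
Cell (sensor=sn012, axis=pitch) draws from the long row where sensor=sn012 and axis=pitch, which has accel=75.85.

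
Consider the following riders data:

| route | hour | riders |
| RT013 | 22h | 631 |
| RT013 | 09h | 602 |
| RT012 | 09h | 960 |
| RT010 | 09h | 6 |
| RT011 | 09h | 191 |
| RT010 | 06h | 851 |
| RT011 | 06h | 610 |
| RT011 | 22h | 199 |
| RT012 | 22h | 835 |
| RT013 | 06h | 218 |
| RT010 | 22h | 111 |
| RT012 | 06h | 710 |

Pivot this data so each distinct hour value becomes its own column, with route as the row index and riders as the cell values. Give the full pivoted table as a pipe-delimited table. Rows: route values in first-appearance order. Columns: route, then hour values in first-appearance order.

Columns: route plus the 3 distinct hour values (22h, 09h, 06h).
For example, row RT013 column 22h takes riders=631 from the long row (RT013, 22h).

| route | 22h | 09h | 06h |
| RT013 | 631 | 602 | 218 |
| RT012 | 835 | 960 | 710 |
| RT010 | 111 | 6 | 851 |
| RT011 | 199 | 191 | 610 |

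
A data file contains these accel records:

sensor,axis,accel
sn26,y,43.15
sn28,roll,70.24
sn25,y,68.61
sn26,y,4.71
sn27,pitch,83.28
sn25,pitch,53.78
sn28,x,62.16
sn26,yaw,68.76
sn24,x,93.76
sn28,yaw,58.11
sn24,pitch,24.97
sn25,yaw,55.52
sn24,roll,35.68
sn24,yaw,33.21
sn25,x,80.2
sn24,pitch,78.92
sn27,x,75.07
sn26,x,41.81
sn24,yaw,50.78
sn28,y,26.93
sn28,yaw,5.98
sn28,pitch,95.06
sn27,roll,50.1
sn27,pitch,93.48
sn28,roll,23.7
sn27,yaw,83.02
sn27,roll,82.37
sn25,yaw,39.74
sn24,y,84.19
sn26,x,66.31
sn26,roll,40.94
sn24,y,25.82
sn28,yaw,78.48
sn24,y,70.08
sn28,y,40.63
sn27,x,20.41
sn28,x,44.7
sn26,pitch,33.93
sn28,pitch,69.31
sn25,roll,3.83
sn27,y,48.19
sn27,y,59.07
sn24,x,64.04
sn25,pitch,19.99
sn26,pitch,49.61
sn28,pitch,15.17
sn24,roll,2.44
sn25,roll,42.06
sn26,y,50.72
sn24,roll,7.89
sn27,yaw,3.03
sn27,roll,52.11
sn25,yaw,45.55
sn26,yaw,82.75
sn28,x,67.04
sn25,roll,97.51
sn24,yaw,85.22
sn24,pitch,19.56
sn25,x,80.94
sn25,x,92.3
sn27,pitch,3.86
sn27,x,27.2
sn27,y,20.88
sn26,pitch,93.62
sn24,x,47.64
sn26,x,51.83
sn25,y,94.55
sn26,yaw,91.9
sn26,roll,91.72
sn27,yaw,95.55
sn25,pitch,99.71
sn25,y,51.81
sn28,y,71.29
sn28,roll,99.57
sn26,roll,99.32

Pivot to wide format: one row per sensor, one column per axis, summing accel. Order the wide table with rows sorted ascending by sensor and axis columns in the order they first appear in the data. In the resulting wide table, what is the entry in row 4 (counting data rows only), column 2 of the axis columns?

184.58

With rows sorted ascending by sensor, row 4 is sensor=sn27. axis columns in first-appearance order: y, roll, pitch, x, yaw; column 2 is roll.
Long rows with sensor=sn27, axis=roll: 50.1 + 82.37 + 52.11 = 184.58.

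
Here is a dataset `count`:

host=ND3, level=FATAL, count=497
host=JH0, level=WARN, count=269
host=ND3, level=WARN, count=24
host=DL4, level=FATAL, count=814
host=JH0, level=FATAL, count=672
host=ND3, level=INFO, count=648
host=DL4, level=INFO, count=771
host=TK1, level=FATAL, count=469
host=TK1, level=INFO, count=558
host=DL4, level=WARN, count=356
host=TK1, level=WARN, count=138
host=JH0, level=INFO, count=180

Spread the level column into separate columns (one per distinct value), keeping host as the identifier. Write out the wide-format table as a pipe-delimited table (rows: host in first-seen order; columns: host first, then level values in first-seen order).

Columns: host plus the 3 distinct level values (FATAL, WARN, INFO).
For example, row ND3 column FATAL takes count=497 from the long row (ND3, FATAL).

| host | FATAL | WARN | INFO |
| ND3 | 497 | 24 | 648 |
| JH0 | 672 | 269 | 180 |
| DL4 | 814 | 356 | 771 |
| TK1 | 469 | 138 | 558 |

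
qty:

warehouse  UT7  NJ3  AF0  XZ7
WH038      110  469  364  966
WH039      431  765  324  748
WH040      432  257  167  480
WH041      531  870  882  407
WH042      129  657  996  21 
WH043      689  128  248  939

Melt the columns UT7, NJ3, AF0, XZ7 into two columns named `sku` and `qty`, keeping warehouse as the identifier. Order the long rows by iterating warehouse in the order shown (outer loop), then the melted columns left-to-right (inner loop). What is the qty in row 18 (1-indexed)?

24 rows total (6 × 4). Row 18: index ⌊(18-1)/4⌋ = 4 into warehouse → WH042; (18-1) mod 4 = 1 into the melted columns → NJ3.
So row 18 is (WH042, NJ3, 657); qty = 657.

657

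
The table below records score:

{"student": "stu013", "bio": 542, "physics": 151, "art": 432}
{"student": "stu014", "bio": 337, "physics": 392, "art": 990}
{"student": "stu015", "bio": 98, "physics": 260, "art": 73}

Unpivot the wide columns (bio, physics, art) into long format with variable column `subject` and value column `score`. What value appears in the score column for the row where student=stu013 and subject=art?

Unpivoting turns each (student, wide-column) pair into one long row.
The wide cell at row stu013, column art holds 432, so the long row (stu013, art) has score=432.

432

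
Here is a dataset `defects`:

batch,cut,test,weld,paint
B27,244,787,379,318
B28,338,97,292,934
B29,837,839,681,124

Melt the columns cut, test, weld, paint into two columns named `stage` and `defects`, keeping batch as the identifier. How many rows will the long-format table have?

12

3 batch values × 4 melted columns = 12 rows.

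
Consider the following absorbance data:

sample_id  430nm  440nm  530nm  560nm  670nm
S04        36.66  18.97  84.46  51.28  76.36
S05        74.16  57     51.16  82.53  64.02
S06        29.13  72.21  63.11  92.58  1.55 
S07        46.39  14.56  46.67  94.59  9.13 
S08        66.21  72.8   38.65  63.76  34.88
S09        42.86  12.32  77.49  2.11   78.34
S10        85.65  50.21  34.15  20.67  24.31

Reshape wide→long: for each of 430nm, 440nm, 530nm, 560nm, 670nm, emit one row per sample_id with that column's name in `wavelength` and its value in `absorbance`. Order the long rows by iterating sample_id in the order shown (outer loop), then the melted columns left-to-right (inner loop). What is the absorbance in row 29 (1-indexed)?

35 rows total (7 × 5). Row 29: index ⌊(29-1)/5⌋ = 5 into sample_id → S09; (29-1) mod 5 = 3 into the melted columns → 560nm.
So row 29 is (S09, 560nm, 2.11); absorbance = 2.11.

2.11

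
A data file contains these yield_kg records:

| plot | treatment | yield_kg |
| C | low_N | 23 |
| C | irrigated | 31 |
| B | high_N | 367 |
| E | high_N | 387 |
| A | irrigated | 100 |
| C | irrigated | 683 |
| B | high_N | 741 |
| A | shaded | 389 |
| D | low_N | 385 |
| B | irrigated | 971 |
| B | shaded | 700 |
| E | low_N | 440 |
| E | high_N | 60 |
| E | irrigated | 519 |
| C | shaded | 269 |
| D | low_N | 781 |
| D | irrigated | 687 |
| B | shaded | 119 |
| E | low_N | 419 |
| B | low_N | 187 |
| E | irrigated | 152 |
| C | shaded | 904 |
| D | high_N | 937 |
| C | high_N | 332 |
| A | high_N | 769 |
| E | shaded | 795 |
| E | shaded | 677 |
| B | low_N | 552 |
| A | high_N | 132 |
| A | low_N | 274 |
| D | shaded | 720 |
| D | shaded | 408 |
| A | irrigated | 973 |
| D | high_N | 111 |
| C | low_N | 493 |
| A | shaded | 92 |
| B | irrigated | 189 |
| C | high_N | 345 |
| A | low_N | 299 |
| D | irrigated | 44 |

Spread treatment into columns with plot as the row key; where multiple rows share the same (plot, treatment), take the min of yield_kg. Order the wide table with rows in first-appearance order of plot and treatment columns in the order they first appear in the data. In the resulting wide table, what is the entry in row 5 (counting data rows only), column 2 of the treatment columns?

44

With rows in first-appearance order of plot, row 5 is plot=D. treatment columns in first-appearance order: low_N, irrigated, high_N, shaded; column 2 is irrigated.
Long rows with plot=D, treatment=irrigated: min(687, 44) = 44.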